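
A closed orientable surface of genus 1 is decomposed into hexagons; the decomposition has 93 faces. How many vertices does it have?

186

χ = 2 − 2·1 = 0, and every face is a hexagon so 6F = 2E.
E = 6·93/2 = 279. Then V = 0 + E − F = 0 + 279 − 93 = 186.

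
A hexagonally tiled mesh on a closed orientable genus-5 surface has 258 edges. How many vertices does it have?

χ = 2 − 2·5 = -8, and every face is a hexagon so 6F = 2E.
F = 2E/6 = 86. Then V = -8 + E − F = -8 + 258 − 86 = 164.

164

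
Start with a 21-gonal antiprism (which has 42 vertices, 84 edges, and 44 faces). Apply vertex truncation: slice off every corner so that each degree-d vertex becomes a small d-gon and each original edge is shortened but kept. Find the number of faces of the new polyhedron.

Truncation replaces each original edge-end by a new vertex, so V′ = 2E = 168.
Each original edge survives, and each old vertex of degree d contributes d new edges; summing degrees gives Σd = 2E, so E′ = E + 2E = 3E = 252.
Each original face survives and each original vertex becomes one new face: F′ = F + V = 86.

86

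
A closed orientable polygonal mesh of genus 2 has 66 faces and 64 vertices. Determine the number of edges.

132

For a closed orientable surface of genus 2, χ = 2 − 2·2 = -2.
E = V + F − (-2) = 64 + 66 − (-2) = 132.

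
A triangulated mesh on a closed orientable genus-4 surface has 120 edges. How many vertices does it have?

χ = 2 − 2·4 = -6, and every face is a triangle so 3F = 2E.
F = 2E/3 = 80. Then V = -6 + E − F = -6 + 120 − 80 = 34.

34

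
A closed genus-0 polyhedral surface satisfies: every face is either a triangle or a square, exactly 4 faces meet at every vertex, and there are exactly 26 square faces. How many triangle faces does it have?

Let x be the number of triangles; then F = 26 + x.
Edge–face incidences: 2E = 4·26 + 3·x = 104 + 3x.
Every vertex has degree 4, so 4V = 2E.
Euler: V − E + F = 2 ⇒ (2E)/4 − E + (26 + x) = 2.
Multiply by 8: 2·(2E) − 4·(2E) + 8·(26 + x) = 16, i.e. 208 + 8x − 2·(104 + 3x) = 16.
Collecting terms: 2x = 16, so x = 8.
Then 2E = 104 + 3·8 = 128, so E = 64, V = 2E/4 = 32, F = 26 + 8 = 34.

8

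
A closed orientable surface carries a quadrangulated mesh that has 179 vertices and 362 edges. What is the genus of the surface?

2

Every face is a square and each edge borders two faces, so 4F = 2·362, giving F = 181.
χ = V − E + F = 179 − 362 + 181 = -2.
For a closed orientable surface χ = 2 − 2g, so g = (2 − (-2))/2 = 2.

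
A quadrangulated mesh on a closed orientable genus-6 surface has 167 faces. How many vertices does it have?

χ = 2 − 2·6 = -10, and every face is a square so 4F = 2E.
E = 4·167/2 = 334. Then V = -10 + E − F = -10 + 334 − 167 = 157.

157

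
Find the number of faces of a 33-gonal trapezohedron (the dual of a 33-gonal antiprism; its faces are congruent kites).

66

The n-trapezohedron (dual of the n-antiprism) has V = 2·33 + 2 = 68, E = 4·33 = 132, F = 2·33 = 66.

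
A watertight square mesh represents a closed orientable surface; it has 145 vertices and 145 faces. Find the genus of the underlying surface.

Every face is a square, so 2E = 4·145 = 580, giving E = 290.
χ = V − E + F = 145 − 290 + 145 = 0.
For a closed orientable surface χ = 2 − 2g, so g = (2 − (0))/2 = 1.

1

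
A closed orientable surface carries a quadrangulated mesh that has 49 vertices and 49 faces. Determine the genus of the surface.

Every face is a square, so 2E = 4·49 = 196, giving E = 98.
χ = V − E + F = 49 − 98 + 49 = 0.
For a closed orientable surface χ = 2 − 2g, so g = (2 − (0))/2 = 1.

1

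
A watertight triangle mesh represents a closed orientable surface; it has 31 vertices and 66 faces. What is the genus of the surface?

2

Every face is a triangle, so 2E = 3·66 = 198, giving E = 99.
χ = V − E + F = 31 − 99 + 66 = -2.
For a closed orientable surface χ = 2 − 2g, so g = (2 − (-2))/2 = 2.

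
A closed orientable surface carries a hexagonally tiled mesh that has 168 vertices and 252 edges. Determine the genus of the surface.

Every face is a hexagon and each edge borders two faces, so 6F = 2·252, giving F = 84.
χ = V − E + F = 168 − 252 + 84 = 0.
For a closed orientable surface χ = 2 − 2g, so g = (2 − (0))/2 = 1.

1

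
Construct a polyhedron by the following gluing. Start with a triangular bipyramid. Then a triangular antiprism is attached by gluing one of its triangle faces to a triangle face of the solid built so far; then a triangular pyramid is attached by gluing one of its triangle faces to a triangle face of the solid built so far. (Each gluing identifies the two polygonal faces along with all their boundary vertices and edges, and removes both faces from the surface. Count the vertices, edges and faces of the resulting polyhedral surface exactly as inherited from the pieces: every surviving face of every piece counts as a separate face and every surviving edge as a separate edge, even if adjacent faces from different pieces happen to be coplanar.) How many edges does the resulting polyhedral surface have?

21

A triangular bipyramid: V=5, E=9, F=6.
Attach a triangular antiprism (V=6, E=12, F=8) along a 3-gon: merge 3 vertices and 3 edges, delete both glued faces → V=8, E=18, F=12.
Attach a triangular pyramid (V=4, E=6, F=4) along a 3-gon: merge 3 vertices and 3 edges, delete both glued faces → V=9, E=21, F=14.
Check: V − E + F = 9 − 21 + 14 = 2.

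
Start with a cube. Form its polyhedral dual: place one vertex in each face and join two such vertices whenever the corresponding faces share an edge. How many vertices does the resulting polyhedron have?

6

The base solid has V = 8, E = 12, F = 6.
The dual swaps V and F and preserves E: V′ = F = 6, E′ = E = 12, F′ = V = 8.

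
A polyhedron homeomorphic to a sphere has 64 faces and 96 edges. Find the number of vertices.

34

Here V − E + F = 2.
V = 2 + E − F = 2 + 96 − 64 = 34.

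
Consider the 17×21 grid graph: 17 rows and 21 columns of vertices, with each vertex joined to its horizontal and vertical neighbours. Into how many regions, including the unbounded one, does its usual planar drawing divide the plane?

321

The grid has V = 17·21 = 357 vertices and E = 17·20 + 21·16 = 676 edges.
F = 2 − V + E = 2 − 357 + 676 = 321.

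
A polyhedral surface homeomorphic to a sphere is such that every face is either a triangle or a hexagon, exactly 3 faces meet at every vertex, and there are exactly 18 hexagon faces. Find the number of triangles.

Let x be the number of triangles; then F = 18 + x.
Edge–face incidences: 2E = 6·18 + 3·x = 108 + 3x.
Every vertex has degree 3, so 3V = 2E.
Euler: V − E + F = 2 ⇒ (2E)/3 − E + (18 + x) = 2.
Multiply by 6: 2·(2E) − 3·(2E) + 6·(18 + x) = 12, i.e. 108 + 6x − (108 + 3x) = 12.
Collecting terms: 3x = 12, so x = 4.
Then 2E = 108 + 3·4 = 120, so E = 60, V = 2E/3 = 40, F = 18 + 4 = 22.

4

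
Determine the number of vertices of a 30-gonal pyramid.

31

A pyramid on an n-gon base has one n-gon and n triangles: V = 30 + 1 = 31, E = 2·30 = 60, F = 30 + 1 = 31.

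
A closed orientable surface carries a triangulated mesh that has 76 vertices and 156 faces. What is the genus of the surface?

Every face is a triangle, so 2E = 3·156 = 468, giving E = 234.
χ = V − E + F = 76 − 234 + 156 = -2.
For a closed orientable surface χ = 2 − 2g, so g = (2 − (-2))/2 = 2.

2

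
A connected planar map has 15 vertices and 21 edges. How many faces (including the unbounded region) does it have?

8

Euler's formula for a connected plane graph: V − E + F = 2, so F = 2 − 15 + 21 = 8.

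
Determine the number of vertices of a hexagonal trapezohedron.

14

The n-trapezohedron (dual of the n-antiprism) has V = 2·6 + 2 = 14, E = 4·6 = 24, F = 2·6 = 12.
Check: V − E + F = 14 − 24 + 12 = 2.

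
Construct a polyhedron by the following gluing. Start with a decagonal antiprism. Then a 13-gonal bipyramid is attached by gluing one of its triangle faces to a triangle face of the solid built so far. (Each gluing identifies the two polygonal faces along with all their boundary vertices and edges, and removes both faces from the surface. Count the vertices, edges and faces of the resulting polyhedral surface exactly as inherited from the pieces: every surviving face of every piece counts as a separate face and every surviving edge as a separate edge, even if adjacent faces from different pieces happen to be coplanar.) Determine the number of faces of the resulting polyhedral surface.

46

A decagonal antiprism: V=20, E=40, F=22.
Attach a 13-gonal bipyramid (V=15, E=39, F=26) along a 3-gon: merge 3 vertices and 3 edges, delete both glued faces → V=32, E=76, F=46.
Check: V − E + F = 32 − 76 + 46 = 2.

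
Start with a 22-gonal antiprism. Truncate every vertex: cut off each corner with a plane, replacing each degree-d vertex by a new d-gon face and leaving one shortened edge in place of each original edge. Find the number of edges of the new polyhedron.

The base solid has V = 44, E = 88, F = 46.
Truncation replaces each original edge-end by a new vertex, so V′ = 2E = 176.
Each original edge survives, and each old vertex of degree d contributes d new edges; summing degrees gives Σd = 2E, so E′ = E + 2E = 3E = 264.
Each original face survives and each original vertex becomes one new face: F′ = F + V = 90.

264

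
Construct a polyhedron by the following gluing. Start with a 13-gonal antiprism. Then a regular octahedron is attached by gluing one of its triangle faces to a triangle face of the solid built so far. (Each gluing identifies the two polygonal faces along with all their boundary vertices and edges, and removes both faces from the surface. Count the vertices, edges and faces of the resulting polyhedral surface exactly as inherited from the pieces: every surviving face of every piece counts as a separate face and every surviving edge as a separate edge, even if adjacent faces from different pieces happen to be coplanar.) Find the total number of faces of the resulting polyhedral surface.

A 13-gonal antiprism: V=26, E=52, F=28.
Attach a regular octahedron (V=6, E=12, F=8) along a 3-gon: merge 3 vertices and 3 edges, delete both glued faces → V=29, E=61, F=34.
Check: V − E + F = 29 − 61 + 34 = 2.

34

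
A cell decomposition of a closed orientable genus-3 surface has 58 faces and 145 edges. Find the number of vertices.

83

For a closed orientable surface of genus 3, χ = 2 − 2·3 = -4.
V = -4 + E − F = -4 + 145 − 58 = 83.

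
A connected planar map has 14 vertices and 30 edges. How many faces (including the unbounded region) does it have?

18

Euler's formula for a connected plane graph: V − E + F = 2, so F = 2 − 14 + 30 = 18.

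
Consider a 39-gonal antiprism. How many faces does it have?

An antiprism on an n-gon has two n-gon caps and 2n triangles: V = 2·39 = 78, E = 4·39 = 156, F = 2·39 + 2 = 80.

80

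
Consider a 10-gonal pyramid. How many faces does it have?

A pyramid on an n-gon base has one n-gon and n triangles: V = 10 + 1 = 11, E = 2·10 = 20, F = 10 + 1 = 11.
Check: V − E + F = 11 − 20 + 11 = 2.

11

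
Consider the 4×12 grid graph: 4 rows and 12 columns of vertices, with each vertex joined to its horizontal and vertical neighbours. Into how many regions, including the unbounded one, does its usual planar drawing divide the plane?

34

The grid has V = 4·12 = 48 vertices and E = 4·11 + 12·3 = 80 edges.
F = 2 − V + E = 2 − 48 + 80 = 34.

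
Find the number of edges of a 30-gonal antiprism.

120

An antiprism on an n-gon has two n-gon caps and 2n triangles: V = 2·30 = 60, E = 4·30 = 120, F = 2·30 + 2 = 62.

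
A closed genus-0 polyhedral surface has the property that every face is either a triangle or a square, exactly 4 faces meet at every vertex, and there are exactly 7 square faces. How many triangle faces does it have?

Let x be the number of triangles; then F = 7 + x.
Edge–face incidences: 2E = 4·7 + 3·x = 28 + 3x.
Every vertex has degree 4, so 4V = 2E.
Euler: V − E + F = 2 ⇒ (2E)/4 − E + (7 + x) = 2.
Multiply by 8: 2·(2E) − 4·(2E) + 8·(7 + x) = 16, i.e. 56 + 8x − 2·(28 + 3x) = 16.
Collecting terms: 2x = 16, so x = 8.
Then 2E = 28 + 3·8 = 52, so E = 26, V = 2E/4 = 13, F = 7 + 8 = 15.

8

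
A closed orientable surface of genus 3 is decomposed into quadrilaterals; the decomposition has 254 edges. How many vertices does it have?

χ = 2 − 2·3 = -4, and every face is a square so 4F = 2E.
F = 2E/4 = 127. Then V = -4 + E − F = -4 + 254 − 127 = 123.

123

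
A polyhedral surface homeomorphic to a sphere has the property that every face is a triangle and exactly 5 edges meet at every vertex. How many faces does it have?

20

Each face has 3 edges and each edge borders two faces, so 2E = 3F.
Each vertex has degree 5, so 5V = 2E and hence V = 3F/5.
Euler: V − E + F = 2 ⇒ (3F/5) − (3F/2) + F = 2.
Multiply by 10: (6 − 15 + 10)F = 20, i.e. 1F = 20.
So F = 20, E = 3·20/2 = 30, V = 3·20/5 = 12.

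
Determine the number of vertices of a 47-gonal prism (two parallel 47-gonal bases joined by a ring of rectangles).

A prism on an n-gon has two n-gon bases and n rectangular sides: V = 2·47 = 94, E = 3·47 = 141, F = 47 + 2 = 49.
Check: V − E + F = 94 − 141 + 49 = 2.

94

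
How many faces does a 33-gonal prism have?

35

A prism on an n-gon has two n-gon bases and n rectangular sides: V = 2·33 = 66, E = 3·33 = 99, F = 33 + 2 = 35.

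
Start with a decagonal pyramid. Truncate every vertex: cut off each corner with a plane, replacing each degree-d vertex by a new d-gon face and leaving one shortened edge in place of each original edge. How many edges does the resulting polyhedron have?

60

The base solid has V = 11, E = 20, F = 11.
Truncation replaces each original edge-end by a new vertex, so V′ = 2E = 40.
Each original edge survives, and each old vertex of degree d contributes d new edges; summing degrees gives Σd = 2E, so E′ = E + 2E = 3E = 60.
Each original face survives and each original vertex becomes one new face: F′ = F + V = 22.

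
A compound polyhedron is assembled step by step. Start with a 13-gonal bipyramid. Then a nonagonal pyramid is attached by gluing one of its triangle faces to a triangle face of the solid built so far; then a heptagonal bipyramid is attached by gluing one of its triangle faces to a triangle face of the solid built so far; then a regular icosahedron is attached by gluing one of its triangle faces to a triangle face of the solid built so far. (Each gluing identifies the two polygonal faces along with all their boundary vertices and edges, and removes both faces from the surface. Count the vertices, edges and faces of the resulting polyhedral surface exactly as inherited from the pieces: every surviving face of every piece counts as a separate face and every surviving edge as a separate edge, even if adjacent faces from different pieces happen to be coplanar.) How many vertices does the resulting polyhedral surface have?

A 13-gonal bipyramid: V=15, E=39, F=26.
Attach a nonagonal pyramid (V=10, E=18, F=10) along a 3-gon: merge 3 vertices and 3 edges, delete both glued faces → V=22, E=54, F=34.
Attach a heptagonal bipyramid (V=9, E=21, F=14) along a 3-gon: merge 3 vertices and 3 edges, delete both glued faces → V=28, E=72, F=46.
Attach a regular icosahedron (V=12, E=30, F=20) along a 3-gon: merge 3 vertices and 3 edges, delete both glued faces → V=37, E=99, F=64.
Check: V − E + F = 37 − 99 + 64 = 2.

37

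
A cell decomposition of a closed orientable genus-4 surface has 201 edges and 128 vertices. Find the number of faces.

67

For a closed orientable surface of genus 4, χ = 2 − 2·4 = -6.
F = -6 − V + E = -6 − 128 + 201 = 67.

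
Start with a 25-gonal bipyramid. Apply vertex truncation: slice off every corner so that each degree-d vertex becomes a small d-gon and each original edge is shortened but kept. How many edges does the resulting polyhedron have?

The base solid has V = 27, E = 75, F = 50.
Truncation replaces each original edge-end by a new vertex, so V′ = 2E = 150.
Each original edge survives, and each old vertex of degree d contributes d new edges; summing degrees gives Σd = 2E, so E′ = E + 2E = 3E = 225.
Each original face survives and each original vertex becomes one new face: F′ = F + V = 77.

225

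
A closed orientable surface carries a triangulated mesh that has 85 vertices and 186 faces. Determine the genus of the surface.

5

Every face is a triangle, so 2E = 3·186 = 558, giving E = 279.
χ = V − E + F = 85 − 279 + 186 = -8.
For a closed orientable surface χ = 2 − 2g, so g = (2 − (-8))/2 = 5.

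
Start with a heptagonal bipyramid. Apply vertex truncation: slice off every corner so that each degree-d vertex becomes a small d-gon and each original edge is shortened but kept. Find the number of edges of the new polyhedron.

63

The base solid has V = 9, E = 21, F = 14.
Truncation replaces each original edge-end by a new vertex, so V′ = 2E = 42.
Each original edge survives, and each old vertex of degree d contributes d new edges; summing degrees gives Σd = 2E, so E′ = E + 2E = 3E = 63.
Each original face survives and each original vertex becomes one new face: F′ = F + V = 23.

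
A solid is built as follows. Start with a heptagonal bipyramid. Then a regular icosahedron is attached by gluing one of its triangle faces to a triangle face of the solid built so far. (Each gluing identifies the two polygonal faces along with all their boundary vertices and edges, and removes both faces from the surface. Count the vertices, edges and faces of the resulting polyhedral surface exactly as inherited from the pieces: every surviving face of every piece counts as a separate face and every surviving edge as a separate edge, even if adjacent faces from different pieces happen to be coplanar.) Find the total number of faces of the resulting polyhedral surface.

A heptagonal bipyramid: V=9, E=21, F=14.
Attach a regular icosahedron (V=12, E=30, F=20) along a 3-gon: merge 3 vertices and 3 edges, delete both glued faces → V=18, E=48, F=32.
Check: V − E + F = 18 − 48 + 32 = 2.

32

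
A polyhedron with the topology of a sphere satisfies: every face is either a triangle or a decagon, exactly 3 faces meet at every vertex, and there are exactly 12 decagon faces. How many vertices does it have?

Let x be the number of triangles; then F = 12 + x.
Edge–face incidences: 2E = 10·12 + 3·x = 120 + 3x.
Every vertex has degree 3, so 3V = 2E.
Euler: V − E + F = 2 ⇒ (2E)/3 − E + (12 + x) = 2.
Multiply by 6: 2·(2E) − 3·(2E) + 6·(12 + x) = 12, i.e. 72 + 6x − (120 + 3x) = 12.
Collecting terms: 3x − 48 = 12, so 3x = 60, so x = 20.
Then 2E = 120 + 3·20 = 180, so E = 90, V = 2E/3 = 60, F = 12 + 20 = 32.

60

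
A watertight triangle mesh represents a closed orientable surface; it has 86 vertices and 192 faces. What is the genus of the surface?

6

Every face is a triangle, so 2E = 3·192 = 576, giving E = 288.
χ = V − E + F = 86 − 288 + 192 = -10.
For a closed orientable surface χ = 2 − 2g, so g = (2 − (-10))/2 = 6.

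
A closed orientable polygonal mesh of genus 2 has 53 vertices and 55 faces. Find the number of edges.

For a closed orientable surface of genus 2, χ = 2 − 2·2 = -2.
E = V + F − (-2) = 53 + 55 − (-2) = 110.

110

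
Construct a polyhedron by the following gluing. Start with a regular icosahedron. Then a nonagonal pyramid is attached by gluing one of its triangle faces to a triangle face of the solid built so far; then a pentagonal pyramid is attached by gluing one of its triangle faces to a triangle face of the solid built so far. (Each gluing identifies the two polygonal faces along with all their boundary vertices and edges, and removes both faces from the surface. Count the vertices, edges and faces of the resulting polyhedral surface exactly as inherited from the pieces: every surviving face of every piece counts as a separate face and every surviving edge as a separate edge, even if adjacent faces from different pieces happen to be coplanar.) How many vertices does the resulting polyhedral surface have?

22

A regular icosahedron: V=12, E=30, F=20.
Attach a nonagonal pyramid (V=10, E=18, F=10) along a 3-gon: merge 3 vertices and 3 edges, delete both glued faces → V=19, E=45, F=28.
Attach a pentagonal pyramid (V=6, E=10, F=6) along a 3-gon: merge 3 vertices and 3 edges, delete both glued faces → V=22, E=52, F=32.
Check: V − E + F = 22 − 52 + 32 = 2.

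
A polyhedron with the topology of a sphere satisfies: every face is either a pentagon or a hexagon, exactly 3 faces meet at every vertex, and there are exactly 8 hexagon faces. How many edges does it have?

54

Let x be the number of pentagons; then F = 8 + x.
Edge–face incidences: 2E = 6·8 + 5·x = 48 + 5x.
Every vertex has degree 3, so 3V = 2E.
Euler: V − E + F = 2 ⇒ (2E)/3 − E + (8 + x) = 2.
Multiply by 6: 2·(2E) − 3·(2E) + 6·(8 + x) = 12, i.e. 48 + 6x − (48 + 5x) = 12.
Collecting terms: x = 12.
Then 2E = 48 + 5·12 = 108, so E = 54, V = 2E/3 = 36, F = 8 + 12 = 20.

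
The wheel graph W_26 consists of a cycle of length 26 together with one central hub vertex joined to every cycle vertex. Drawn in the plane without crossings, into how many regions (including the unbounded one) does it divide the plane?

W_26 has V = 26 + 1 = 27 vertices and E = 2·26 = 52 edges.
By Euler's formula F = 2 − V + E = 2 − 27 + 52 = 27.

27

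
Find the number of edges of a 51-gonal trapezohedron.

204

The n-trapezohedron (dual of the n-antiprism) has V = 2·51 + 2 = 104, E = 4·51 = 204, F = 2·51 = 102.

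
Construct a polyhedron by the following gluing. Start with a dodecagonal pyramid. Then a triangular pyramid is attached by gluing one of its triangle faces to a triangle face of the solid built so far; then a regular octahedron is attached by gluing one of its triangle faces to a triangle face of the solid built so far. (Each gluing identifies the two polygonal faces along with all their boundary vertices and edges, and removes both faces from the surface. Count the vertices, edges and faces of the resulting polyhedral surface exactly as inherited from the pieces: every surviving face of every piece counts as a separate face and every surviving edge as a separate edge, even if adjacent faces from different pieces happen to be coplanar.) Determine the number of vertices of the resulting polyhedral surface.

17

A dodecagonal pyramid: V=13, E=24, F=13.
Attach a triangular pyramid (V=4, E=6, F=4) along a 3-gon: merge 3 vertices and 3 edges, delete both glued faces → V=14, E=27, F=15.
Attach a regular octahedron (V=6, E=12, F=8) along a 3-gon: merge 3 vertices and 3 edges, delete both glued faces → V=17, E=36, F=21.
Check: V − E + F = 17 − 36 + 21 = 2.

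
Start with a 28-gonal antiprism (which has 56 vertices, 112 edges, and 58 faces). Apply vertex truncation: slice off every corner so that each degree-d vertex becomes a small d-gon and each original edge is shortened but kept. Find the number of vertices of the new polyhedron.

224

Truncation replaces each original edge-end by a new vertex, so V′ = 2E = 224.
Each original edge survives, and each old vertex of degree d contributes d new edges; summing degrees gives Σd = 2E, so E′ = E + 2E = 3E = 336.
Each original face survives and each original vertex becomes one new face: F′ = F + V = 114.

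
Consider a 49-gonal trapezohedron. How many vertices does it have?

100

The n-trapezohedron (dual of the n-antiprism) has V = 2·49 + 2 = 100, E = 4·49 = 196, F = 2·49 = 98.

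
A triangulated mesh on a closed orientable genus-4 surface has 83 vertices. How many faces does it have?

χ = 2 − 2·4 = -6, and every face is a triangle so 3F = 2E.
V − E + F = -6 with E = 3F/2 gives 83 − (3/2 − 1)·F = -6, so F = 178 and E = 267.

178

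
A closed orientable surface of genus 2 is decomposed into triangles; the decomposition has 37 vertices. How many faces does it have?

78

χ = 2 − 2·2 = -2, and every face is a triangle so 3F = 2E.
V − E + F = -2 with E = 3F/2 gives 37 − (3/2 − 1)·F = -2, so F = 78 and E = 117.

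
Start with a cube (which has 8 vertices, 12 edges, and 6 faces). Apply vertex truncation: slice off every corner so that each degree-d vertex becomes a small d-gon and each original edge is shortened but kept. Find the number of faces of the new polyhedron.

Truncation replaces each original edge-end by a new vertex, so V′ = 2E = 24.
Each original edge survives, and each old vertex of degree d contributes d new edges; summing degrees gives Σd = 2E, so E′ = E + 2E = 3E = 36.
Each original face survives and each original vertex becomes one new face: F′ = F + V = 14.

14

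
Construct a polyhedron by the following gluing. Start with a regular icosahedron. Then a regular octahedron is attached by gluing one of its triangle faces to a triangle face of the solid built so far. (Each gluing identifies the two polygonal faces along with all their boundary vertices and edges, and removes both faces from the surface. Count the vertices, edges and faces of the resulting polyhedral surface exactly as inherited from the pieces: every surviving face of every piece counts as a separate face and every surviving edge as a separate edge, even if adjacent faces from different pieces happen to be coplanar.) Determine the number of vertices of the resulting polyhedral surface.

A regular icosahedron: V=12, E=30, F=20.
Attach a regular octahedron (V=6, E=12, F=8) along a 3-gon: merge 3 vertices and 3 edges, delete both glued faces → V=15, E=39, F=26.
Check: V − E + F = 15 − 39 + 26 = 2.

15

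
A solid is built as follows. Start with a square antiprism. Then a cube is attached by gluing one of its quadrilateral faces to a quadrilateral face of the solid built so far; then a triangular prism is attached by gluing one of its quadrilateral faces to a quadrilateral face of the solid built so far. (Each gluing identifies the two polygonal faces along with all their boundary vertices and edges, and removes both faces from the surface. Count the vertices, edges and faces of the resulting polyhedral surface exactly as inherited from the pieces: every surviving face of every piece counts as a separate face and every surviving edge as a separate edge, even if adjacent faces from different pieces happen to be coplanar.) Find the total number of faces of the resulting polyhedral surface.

A square antiprism: V=8, E=16, F=10.
Attach a cube (V=8, E=12, F=6) along a 4-gon: merge 4 vertices and 4 edges, delete both glued faces → V=12, E=24, F=14.
Attach a triangular prism (V=6, E=9, F=5) along a 4-gon: merge 4 vertices and 4 edges, delete both glued faces → V=14, E=29, F=17.
Check: V − E + F = 14 − 29 + 17 = 2.

17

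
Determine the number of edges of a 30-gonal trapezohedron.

120

The n-trapezohedron (dual of the n-antiprism) has V = 2·30 + 2 = 62, E = 4·30 = 120, F = 2·30 = 60.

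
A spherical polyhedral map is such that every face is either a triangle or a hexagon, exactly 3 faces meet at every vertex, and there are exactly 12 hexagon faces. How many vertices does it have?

Let x be the number of triangles; then F = 12 + x.
Edge–face incidences: 2E = 6·12 + 3·x = 72 + 3x.
Every vertex has degree 3, so 3V = 2E.
Euler: V − E + F = 2 ⇒ (2E)/3 − E + (12 + x) = 2.
Multiply by 6: 2·(2E) − 3·(2E) + 6·(12 + x) = 12, i.e. 72 + 6x − (72 + 3x) = 12.
Collecting terms: 3x = 12, so x = 4.
Then 2E = 72 + 3·4 = 84, so E = 42, V = 2E/3 = 28, F = 12 + 4 = 16.

28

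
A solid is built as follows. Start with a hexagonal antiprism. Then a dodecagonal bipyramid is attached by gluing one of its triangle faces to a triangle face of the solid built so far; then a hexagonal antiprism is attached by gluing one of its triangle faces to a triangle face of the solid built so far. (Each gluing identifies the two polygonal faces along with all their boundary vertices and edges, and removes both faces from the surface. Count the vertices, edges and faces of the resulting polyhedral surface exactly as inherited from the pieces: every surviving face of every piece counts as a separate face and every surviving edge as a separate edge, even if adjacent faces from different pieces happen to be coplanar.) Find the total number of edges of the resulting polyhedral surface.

A hexagonal antiprism: V=12, E=24, F=14.
Attach a dodecagonal bipyramid (V=14, E=36, F=24) along a 3-gon: merge 3 vertices and 3 edges, delete both glued faces → V=23, E=57, F=36.
Attach a hexagonal antiprism (V=12, E=24, F=14) along a 3-gon: merge 3 vertices and 3 edges, delete both glued faces → V=32, E=78, F=48.
Check: V − E + F = 32 − 78 + 48 = 2.

78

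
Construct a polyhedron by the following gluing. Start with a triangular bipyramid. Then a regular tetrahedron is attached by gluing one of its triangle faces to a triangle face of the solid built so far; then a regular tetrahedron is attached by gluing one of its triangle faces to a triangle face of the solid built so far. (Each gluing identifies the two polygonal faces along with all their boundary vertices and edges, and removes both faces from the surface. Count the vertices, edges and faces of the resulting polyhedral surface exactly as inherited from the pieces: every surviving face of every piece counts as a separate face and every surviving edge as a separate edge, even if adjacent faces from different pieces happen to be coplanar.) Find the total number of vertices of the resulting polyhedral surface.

7

A triangular bipyramid: V=5, E=9, F=6.
Attach a regular tetrahedron (V=4, E=6, F=4) along a 3-gon: merge 3 vertices and 3 edges, delete both glued faces → V=6, E=12, F=8.
Attach a regular tetrahedron (V=4, E=6, F=4) along a 3-gon: merge 3 vertices and 3 edges, delete both glued faces → V=7, E=15, F=10.
Check: V − E + F = 7 − 15 + 10 = 2.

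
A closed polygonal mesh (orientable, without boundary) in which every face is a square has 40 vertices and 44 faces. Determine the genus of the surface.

Every face is a square, so 2E = 4·44 = 176, giving E = 88.
χ = V − E + F = 40 − 88 + 44 = -4.
For a closed orientable surface χ = 2 − 2g, so g = (2 − (-4))/2 = 3.

3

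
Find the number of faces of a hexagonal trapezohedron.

The n-trapezohedron (dual of the n-antiprism) has V = 2·6 + 2 = 14, E = 4·6 = 24, F = 2·6 = 12.

12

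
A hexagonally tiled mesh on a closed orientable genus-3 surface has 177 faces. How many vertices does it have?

χ = 2 − 2·3 = -4, and every face is a hexagon so 6F = 2E.
E = 6·177/2 = 531. Then V = -4 + E − F = -4 + 531 − 177 = 350.

350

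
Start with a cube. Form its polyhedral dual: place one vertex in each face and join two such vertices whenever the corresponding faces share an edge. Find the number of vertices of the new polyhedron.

The base solid has V = 8, E = 12, F = 6.
The dual swaps V and F and preserves E: V′ = F = 6, E′ = E = 12, F′ = V = 8.

6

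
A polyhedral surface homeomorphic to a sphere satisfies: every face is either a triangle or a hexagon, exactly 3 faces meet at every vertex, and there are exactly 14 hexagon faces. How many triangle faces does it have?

4

Let x be the number of triangles; then F = 14 + x.
Edge–face incidences: 2E = 6·14 + 3·x = 84 + 3x.
Every vertex has degree 3, so 3V = 2E.
Euler: V − E + F = 2 ⇒ (2E)/3 − E + (14 + x) = 2.
Multiply by 6: 2·(2E) − 3·(2E) + 6·(14 + x) = 12, i.e. 84 + 6x − (84 + 3x) = 12.
Collecting terms: 3x = 12, so x = 4.
Then 2E = 84 + 3·4 = 96, so E = 48, V = 2E/3 = 32, F = 14 + 4 = 18.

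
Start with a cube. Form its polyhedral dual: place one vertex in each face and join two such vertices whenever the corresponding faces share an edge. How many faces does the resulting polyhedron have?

8

The base solid has V = 8, E = 12, F = 6.
The dual swaps V and F and preserves E: V′ = F = 6, E′ = E = 12, F′ = V = 8.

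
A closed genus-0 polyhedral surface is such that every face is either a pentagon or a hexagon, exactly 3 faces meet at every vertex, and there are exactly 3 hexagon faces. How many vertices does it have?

26

Let x be the number of pentagons; then F = 3 + x.
Edge–face incidences: 2E = 6·3 + 5·x = 18 + 5x.
Every vertex has degree 3, so 3V = 2E.
Euler: V − E + F = 2 ⇒ (2E)/3 − E + (3 + x) = 2.
Multiply by 6: 2·(2E) − 3·(2E) + 6·(3 + x) = 12, i.e. 18 + 6x − (18 + 5x) = 12.
Collecting terms: x = 12.
Then 2E = 18 + 5·12 = 78, so E = 39, V = 2E/3 = 26, F = 3 + 12 = 15.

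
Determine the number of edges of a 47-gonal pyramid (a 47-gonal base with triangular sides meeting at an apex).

94

A pyramid on an n-gon base has one n-gon and n triangles: V = 47 + 1 = 48, E = 2·47 = 94, F = 47 + 1 = 48.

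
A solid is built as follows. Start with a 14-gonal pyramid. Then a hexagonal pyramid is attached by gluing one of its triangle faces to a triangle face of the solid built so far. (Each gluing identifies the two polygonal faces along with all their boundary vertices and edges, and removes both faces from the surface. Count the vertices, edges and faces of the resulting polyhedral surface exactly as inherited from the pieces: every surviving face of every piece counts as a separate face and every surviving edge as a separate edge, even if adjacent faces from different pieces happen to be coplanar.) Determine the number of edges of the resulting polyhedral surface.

37

A 14-gonal pyramid: V=15, E=28, F=15.
Attach a hexagonal pyramid (V=7, E=12, F=7) along a 3-gon: merge 3 vertices and 3 edges, delete both glued faces → V=19, E=37, F=20.
Check: V − E + F = 19 − 37 + 20 = 2.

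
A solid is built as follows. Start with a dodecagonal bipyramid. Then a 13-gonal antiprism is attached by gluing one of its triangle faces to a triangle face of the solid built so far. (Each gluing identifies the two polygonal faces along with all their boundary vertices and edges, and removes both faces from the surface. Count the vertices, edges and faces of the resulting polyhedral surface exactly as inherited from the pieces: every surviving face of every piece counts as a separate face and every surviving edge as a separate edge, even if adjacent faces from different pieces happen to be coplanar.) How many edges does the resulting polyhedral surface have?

85

A dodecagonal bipyramid: V=14, E=36, F=24.
Attach a 13-gonal antiprism (V=26, E=52, F=28) along a 3-gon: merge 3 vertices and 3 edges, delete both glued faces → V=37, E=85, F=50.
Check: V − E + F = 37 − 85 + 50 = 2.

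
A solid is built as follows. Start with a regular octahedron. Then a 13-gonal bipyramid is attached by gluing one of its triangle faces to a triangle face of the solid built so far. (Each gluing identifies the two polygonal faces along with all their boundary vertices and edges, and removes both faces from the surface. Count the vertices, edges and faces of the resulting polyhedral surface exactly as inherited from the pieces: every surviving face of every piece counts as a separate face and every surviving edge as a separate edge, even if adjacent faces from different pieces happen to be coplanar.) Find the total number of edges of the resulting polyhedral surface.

A regular octahedron: V=6, E=12, F=8.
Attach a 13-gonal bipyramid (V=15, E=39, F=26) along a 3-gon: merge 3 vertices and 3 edges, delete both glued faces → V=18, E=48, F=32.
Check: V − E + F = 18 − 48 + 32 = 2.

48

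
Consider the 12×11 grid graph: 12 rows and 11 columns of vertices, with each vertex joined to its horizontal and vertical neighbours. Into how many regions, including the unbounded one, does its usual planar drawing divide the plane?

The grid has V = 12·11 = 132 vertices and E = 12·10 + 11·11 = 241 edges.
F = 2 − V + E = 2 − 132 + 241 = 111.

111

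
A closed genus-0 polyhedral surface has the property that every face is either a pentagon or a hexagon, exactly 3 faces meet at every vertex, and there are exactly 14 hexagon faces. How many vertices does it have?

Let x be the number of pentagons; then F = 14 + x.
Edge–face incidences: 2E = 6·14 + 5·x = 84 + 5x.
Every vertex has degree 3, so 3V = 2E.
Euler: V − E + F = 2 ⇒ (2E)/3 − E + (14 + x) = 2.
Multiply by 6: 2·(2E) − 3·(2E) + 6·(14 + x) = 12, i.e. 84 + 6x − (84 + 5x) = 12.
Collecting terms: x = 12.
Then 2E = 84 + 5·12 = 144, so E = 72, V = 2E/3 = 48, F = 14 + 12 = 26.

48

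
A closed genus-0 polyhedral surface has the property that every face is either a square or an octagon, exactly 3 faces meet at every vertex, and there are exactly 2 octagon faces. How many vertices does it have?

Let x be the number of squares; then F = 2 + x.
Edge–face incidences: 2E = 8·2 + 4·x = 16 + 4x.
Every vertex has degree 3, so 3V = 2E.
Euler: V − E + F = 2 ⇒ (2E)/3 − E + (2 + x) = 2.
Multiply by 6: 2·(2E) − 3·(2E) + 6·(2 + x) = 12, i.e. 12 + 6x − (16 + 4x) = 12.
Collecting terms: 2x − 4 = 12, so 2x = 16, so x = 8.
Then 2E = 16 + 4·8 = 48, so E = 24, V = 2E/3 = 16, F = 2 + 8 = 10.

16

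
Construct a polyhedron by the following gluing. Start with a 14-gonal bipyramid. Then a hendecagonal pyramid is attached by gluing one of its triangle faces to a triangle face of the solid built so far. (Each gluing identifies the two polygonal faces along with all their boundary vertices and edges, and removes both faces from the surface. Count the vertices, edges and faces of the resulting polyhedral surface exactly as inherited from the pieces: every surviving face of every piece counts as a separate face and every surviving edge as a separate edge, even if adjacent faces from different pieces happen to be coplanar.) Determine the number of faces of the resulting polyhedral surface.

A 14-gonal bipyramid: V=16, E=42, F=28.
Attach a hendecagonal pyramid (V=12, E=22, F=12) along a 3-gon: merge 3 vertices and 3 edges, delete both glued faces → V=25, E=61, F=38.
Check: V − E + F = 25 − 61 + 38 = 2.

38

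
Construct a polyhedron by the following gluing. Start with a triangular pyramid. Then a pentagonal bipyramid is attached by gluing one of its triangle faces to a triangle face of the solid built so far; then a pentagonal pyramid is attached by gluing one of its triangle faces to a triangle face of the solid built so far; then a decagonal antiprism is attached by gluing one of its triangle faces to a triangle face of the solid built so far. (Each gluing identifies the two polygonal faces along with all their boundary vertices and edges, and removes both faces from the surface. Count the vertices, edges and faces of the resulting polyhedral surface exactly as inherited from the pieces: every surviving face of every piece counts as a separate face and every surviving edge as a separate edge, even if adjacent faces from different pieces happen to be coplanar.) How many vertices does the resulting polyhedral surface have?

28

A triangular pyramid: V=4, E=6, F=4.
Attach a pentagonal bipyramid (V=7, E=15, F=10) along a 3-gon: merge 3 vertices and 3 edges, delete both glued faces → V=8, E=18, F=12.
Attach a pentagonal pyramid (V=6, E=10, F=6) along a 3-gon: merge 3 vertices and 3 edges, delete both glued faces → V=11, E=25, F=16.
Attach a decagonal antiprism (V=20, E=40, F=22) along a 3-gon: merge 3 vertices and 3 edges, delete both glued faces → V=28, E=62, F=36.
Check: V − E + F = 28 − 62 + 36 = 2.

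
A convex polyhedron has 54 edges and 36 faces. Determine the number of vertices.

20

Here V − E + F = 2.
V = 2 + E − F = 2 + 54 − 36 = 20.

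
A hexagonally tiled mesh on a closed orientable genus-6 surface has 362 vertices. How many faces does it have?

186

χ = 2 − 2·6 = -10, and every face is a hexagon so 6F = 2E.
V − E + F = -10 with E = 6F/2 gives 362 − (6/2 − 1)·F = -10, so F = 186 and E = 558.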